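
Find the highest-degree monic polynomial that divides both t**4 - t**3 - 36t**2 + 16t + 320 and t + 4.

t + 4

Euclidean algorithm in ℚ[t]:
  t**4 - t**3 - 36t**2 + 16t + 320 = (t**3 - 5t**2 - 16t + 80)(t + 4) + (0)
The last nonzero remainder t + 4 is already monic.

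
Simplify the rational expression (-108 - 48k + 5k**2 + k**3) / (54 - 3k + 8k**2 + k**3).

Repeated division with remainder:
  k**3 + 5k**2 - 48k - 108 = (k**3 + 8k**2 - 3k + 54) + (-3k**2 - 45k - 162)
  k**3 + 8k**2 - 3k + 54 = (-(1/3)k + 7/3)(-3k**2 - 45k - 162) + (48k + 432)
  -3k**2 - 45k - 162 = (-(1/16)k - 3/8)(48k + 432) + (0)
Last nonzero remainder: 48k + 432. Dividing through by 48 gives the monic gcd k + 9.
Cancel k + 9 from numerator and denominator to get the reduced form.

(-12 - 4k + k**2)/(6 - k + k**2)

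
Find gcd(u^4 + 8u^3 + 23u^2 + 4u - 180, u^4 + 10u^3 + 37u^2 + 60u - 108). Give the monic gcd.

Repeated division with remainder:
  u^4 + 8u^3 + 23u^2 + 4u - 180 = (u^4 + 10u^3 + 37u^2 + 60u - 108) + (-2u^3 - 14u^2 - 56u - 72)
  u^4 + 10u^3 + 37u^2 + 60u - 108 = (-(1/2)u - 3/2)(-2u^3 - 14u^2 - 56u - 72) + (-12u^2 - 60u - 216)
  -2u^3 - 14u^2 - 56u - 72 = ((1/6)u + 1/3)(-12u^2 - 60u - 216) + (0)
Last nonzero remainder: -12u^2 - 60u - 216. Dividing through by -12 gives the monic gcd u^2 + 5u + 18.

u^2 + 5u + 18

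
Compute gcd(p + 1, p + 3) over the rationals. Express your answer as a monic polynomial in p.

1

Euclidean algorithm in ℚ[p]:
  p + 1 = (p + 3) + (-2)
  p + 3 = (-(1/2)p - 3/2)(-2) + (0)
The last nonzero remainder is the constant -2, so the polynomials are coprime and gcd = 1.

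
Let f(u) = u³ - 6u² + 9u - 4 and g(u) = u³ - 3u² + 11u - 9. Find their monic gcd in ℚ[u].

u - 1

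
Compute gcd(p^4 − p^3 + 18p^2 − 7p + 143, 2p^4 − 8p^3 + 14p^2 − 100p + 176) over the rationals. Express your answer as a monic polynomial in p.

p^2 + 2p + 11

Euclidean algorithm in ℚ[p]:
  p^4 − p^3 + 18p^2 − 7p + 143 = (1/2)(2p^4 − 8p^3 + 14p^2 − 100p + 176) + (3p^3 + 11p^2 + 43p + 55)
  2p^4 − 8p^3 + 14p^2 − 100p + 176 = ((2/3)p − 46/9)(3p^3 + 11p^2 + 43p + 55) + ((374/9)p^2 + (748/9)p + 4114/9)
  3p^3 + 11p^2 + 43p + 55 = ((27/374)p + 45/374)((374/9)p^2 + (748/9)p + 4114/9) + (0)
Last nonzero remainder: (374/9)p^2 + (748/9)p + 4114/9. Dividing through by 374/9 gives the monic gcd p^2 + 2p + 11.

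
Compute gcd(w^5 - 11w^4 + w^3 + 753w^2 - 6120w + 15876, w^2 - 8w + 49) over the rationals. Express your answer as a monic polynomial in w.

Apply the Euclidean algorithm:
  w^5 - 11w^4 + w^3 + 753w^2 - 6120w + 15876 = (w^3 - 3w^2 - 72w + 324)(w^2 - 8w + 49) + (0)
The last nonzero remainder w^2 - 8w + 49 is already monic.

w^2 - 8w + 49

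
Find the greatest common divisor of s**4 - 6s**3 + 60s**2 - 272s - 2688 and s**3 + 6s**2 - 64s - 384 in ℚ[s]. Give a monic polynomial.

s - 8

By polynomial division,
  s**4 - 6s**3 + 60s**2 - 272s - 2688 = (s - 12)(s**3 + 6s**2 - 64s - 384) + (196s**2 - 656s - 7296)
  s**3 + 6s**2 - 64s - 384 = ((1/196)s + 229/4802)(196s**2 - 656s - 7296) + ((10824/2401)s - 86592/2401)
  196s**2 - 656s - 7296 = ((117649/2706)s + 91238/451)((10824/2401)s - 86592/2401) + (0)
Last nonzero remainder: (10824/2401)s - 86592/2401. Dividing through by 10824/2401 gives the monic gcd s - 8.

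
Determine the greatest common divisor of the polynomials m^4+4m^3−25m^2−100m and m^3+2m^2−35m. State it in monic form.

By polynomial division,
  m^4+4m^3−25m^2−100m = (m+2)(m^3+2m^2−35m) + (6m^2−30m)
  m^3+2m^2−35m = ((1/6)m+7/6)(6m^2−30m) + (0)
Last nonzero remainder: 6m^2−30m. Dividing through by 6 gives the monic gcd m^2−5m.

m^2−5m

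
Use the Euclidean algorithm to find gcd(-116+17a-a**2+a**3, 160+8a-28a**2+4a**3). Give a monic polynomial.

-4+a

Apply the Euclidean algorithm:
  a**3-a**2+17a-116 = (1/4)(4a**3-28a**2+8a+160) + (6a**2+15a-156)
  4a**3-28a**2+8a+160 = ((2/3)a-19/3)(6a**2+15a-156) + (207a-828)
  6a**2+15a-156 = ((2/69)a+13/69)(207a-828) + (0)
Last nonzero remainder: 207a-828. Dividing through by 207 gives the monic gcd a-4.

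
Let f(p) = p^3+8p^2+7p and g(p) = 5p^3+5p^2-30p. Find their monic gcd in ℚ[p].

Euclidean algorithm in ℚ[p]:
  p^3+8p^2+7p = (1/5)(5p^3+5p^2-30p) + (7p^2+13p)
  5p^3+5p^2-30p = ((5/7)p-30/49)(7p^2+13p) + (-(1080/49)p)
  7p^2+13p = (-(343/1080)p-637/1080)(-(1080/49)p) + (0)
Last nonzero remainder: -(1080/49)p. Dividing through by -1080/49 gives the monic gcd p.

p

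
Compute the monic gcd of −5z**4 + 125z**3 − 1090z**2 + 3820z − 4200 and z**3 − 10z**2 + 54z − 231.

z − 7

Apply the Euclidean algorithm:
  −5z**4 + 125z**3 − 1090z**2 + 3820z − 4200 = (−5z + 75)(z**3 − 10z**2 + 54z − 231) + (−70z**2 − 1385z + 13125)
  z**3 − 10z**2 + 54z − 231 = (−(1/70)z + 417/980)(−70z**2 − 1385z + 13125) + ((162843/196)z − 162843/28)
  −70z**2 − 1385z + 13125 = (−(13720/162843)z − 122500/54281)((162843/196)z − 162843/28) + (0)
Last nonzero remainder: (162843/196)z − 162843/28. Dividing through by 162843/196 gives the monic gcd z − 7.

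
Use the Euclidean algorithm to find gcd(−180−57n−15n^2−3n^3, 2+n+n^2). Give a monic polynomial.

Apply the Euclidean algorithm:
  −3n^3−15n^2−57n−180 = (−3n−12)(n^2+n+2) + (−39n−156)
  n^2+n+2 = (−(1/39)n+1/13)(−39n−156) + (14)
  −39n−156 = (−(39/14)n−78/7)(14) + (0)
The last nonzero remainder is the constant 14, so the polynomials are coprime and gcd = 1.

1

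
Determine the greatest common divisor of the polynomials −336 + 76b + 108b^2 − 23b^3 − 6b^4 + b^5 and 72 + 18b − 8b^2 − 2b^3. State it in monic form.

By polynomial division,
  b^5 − 6b^4 − 23b^3 + 108b^2 + 76b − 336 = (−(1/2)b^2 + 5b − 13)(−2b^3 − 8b^2 + 18b + 72) + (−50b^2 − 50b + 600)
  −2b^3 − 8b^2 + 18b + 72 = ((1/25)b + 3/25)(−50b^2 − 50b + 600) + (0)
Last nonzero remainder: −50b^2 − 50b + 600. Dividing through by −50 gives the monic gcd b^2 + b − 12.

−12 + b + b^2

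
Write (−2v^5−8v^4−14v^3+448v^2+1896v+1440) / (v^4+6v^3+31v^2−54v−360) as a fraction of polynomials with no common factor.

By polynomial division,
  −2v^5−8v^4−14v^3+448v^2+1896v+1440 = (−2v+4)(v^4+6v^3+31v^2−54v−360) + (24v^3+216v^2+1392v+2880)
  v^4+6v^3+31v^2−54v−360 = ((1/24)v−1/8)(24v^3+216v^2+1392v+2880) + (0)
Last nonzero remainder: 24v^3+216v^2+1392v+2880. Dividing through by 24 gives the monic gcd v^3+9v^2+58v+120.
Cancel v^3+9v^2+58v+120 from numerator and denominator to get the reduced form.

(−2v^2+10v+12)/(v−3)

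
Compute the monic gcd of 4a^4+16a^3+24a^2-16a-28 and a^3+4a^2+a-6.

a-1

Euclidean algorithm in ℚ[a]:
  4a^4+16a^3+24a^2-16a-28 = (4a)(a^3+4a^2+a-6) + (20a^2+8a-28)
  a^3+4a^2+a-6 = ((1/20)a+9/50)(20a^2+8a-28) + ((24/25)a-24/25)
  20a^2+8a-28 = ((125/6)a+175/6)((24/25)a-24/25) + (0)
Last nonzero remainder: (24/25)a-24/25. Dividing through by 24/25 gives the monic gcd a-1.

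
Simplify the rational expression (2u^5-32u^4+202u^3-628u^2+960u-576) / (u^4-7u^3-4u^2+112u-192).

By polynomial division,
  2u^5-32u^4+202u^3-628u^2+960u-576 = (2u-18)(u^4-7u^3-4u^2+112u-192) + (84u^3-924u^2+3360u-4032)
  u^4-7u^3-4u^2+112u-192 = ((1/84)u+1/21)(84u^3-924u^2+3360u-4032) + (0)
Last nonzero remainder: 84u^3-924u^2+3360u-4032. Dividing through by 84 gives the monic gcd u^3-11u^2+40u-48.
Cancel u^3-11u^2+40u-48 from numerator and denominator to get the reduced form.

(2u^2-10u+12)/(u+4)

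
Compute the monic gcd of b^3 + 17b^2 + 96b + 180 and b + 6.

b + 6

Repeated division with remainder:
  b^3 + 17b^2 + 96b + 180 = (b^2 + 11b + 30)(b + 6) + (0)
The last nonzero remainder b + 6 is already monic.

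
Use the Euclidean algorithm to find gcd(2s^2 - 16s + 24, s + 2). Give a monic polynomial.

Euclidean algorithm in ℚ[s]:
  2s^2 - 16s + 24 = (2s - 20)(s + 2) + (64)
  s + 2 = ((1/64)s + 1/32)(64) + (0)
The last nonzero remainder is the constant 64, so the polynomials are coprime and gcd = 1.

1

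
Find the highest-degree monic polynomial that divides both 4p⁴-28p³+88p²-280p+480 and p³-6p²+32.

p-4

Apply the Euclidean algorithm:
  4p⁴-28p³+88p²-280p+480 = (4p-4)(p³-6p²+32) + (64p²-408p+608)
  p³-6p²+32 = ((1/64)p+3/512)(64p²-408p+608) + (-(455/64)p+455/16)
  64p²-408p+608 = (-(4096/455)p+9728/455)(-(455/64)p+455/16) + (0)
Last nonzero remainder: -(455/64)p+455/16. Dividing through by -455/64 gives the monic gcd p-4.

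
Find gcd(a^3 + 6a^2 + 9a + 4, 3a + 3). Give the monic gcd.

Repeated division with remainder:
  a^3 + 6a^2 + 9a + 4 = ((1/3)a^2 + (5/3)a + 4/3)(3a + 3) + (0)
Last nonzero remainder: 3a + 3. Dividing through by 3 gives the monic gcd a + 1.

a + 1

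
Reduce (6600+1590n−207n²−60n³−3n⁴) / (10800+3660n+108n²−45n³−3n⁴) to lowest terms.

(−55+6n+n²)/(−90+n+n²)

Euclidean algorithm in ℚ[n]:
  −3n⁴−60n³−207n²+1590n+6600 = (−3n⁴−45n³+108n²+3660n+10800) + (−15n³−315n²−2070n−4200)
  −3n⁴−45n³+108n²+3660n+10800 = ((1/5)n−6/5)(−15n³−315n²−2070n−4200) + (144n²+2016n+5760)
  −15n³−315n²−2070n−4200 = (−(5/48)n−35/48)(144n²+2016n+5760) + (0)
Last nonzero remainder: 144n²+2016n+5760. Dividing through by 144 gives the monic gcd n²+14n+40.
Cancel n²+14n+40 from numerator and denominator to get the reduced form.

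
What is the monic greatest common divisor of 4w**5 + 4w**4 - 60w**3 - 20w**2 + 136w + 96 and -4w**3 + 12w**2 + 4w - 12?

w**2 - 2w - 3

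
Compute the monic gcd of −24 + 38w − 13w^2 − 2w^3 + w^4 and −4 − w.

Apply the Euclidean algorithm:
  w^4 − 2w^3 − 13w^2 + 38w − 24 = (−w^3 + 6w^2 − 11w + 6)(−w − 4) + (0)
Last nonzero remainder: −w − 4. Dividing through by −1 gives the monic gcd w + 4.

4 + w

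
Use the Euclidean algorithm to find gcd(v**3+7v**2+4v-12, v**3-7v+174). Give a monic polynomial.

Apply the Euclidean algorithm:
  v**3+7v**2+4v-12 = (v**3-7v+174) + (7v**2+11v-186)
  v**3-7v+174 = ((1/7)v-11/49)(7v**2+11v-186) + ((1080/49)v+6480/49)
  7v**2+11v-186 = ((343/1080)v-1519/1080)((1080/49)v+6480/49) + (0)
Last nonzero remainder: (1080/49)v+6480/49. Dividing through by 1080/49 gives the monic gcd v+6.

v+6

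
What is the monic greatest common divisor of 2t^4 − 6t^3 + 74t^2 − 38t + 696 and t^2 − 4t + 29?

Apply the Euclidean algorithm:
  2t^4 − 6t^3 + 74t^2 − 38t + 696 = (2t^2 + 2t + 24)(t^2 − 4t + 29) + (0)
The last nonzero remainder t^2 − 4t + 29 is already monic.

t^2 − 4t + 29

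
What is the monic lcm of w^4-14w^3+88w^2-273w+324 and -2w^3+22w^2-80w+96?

By polynomial division,
  w^4-14w^3+88w^2-273w+324 = (-(1/2)w+3/2)(-2w^3+22w^2-80w+96) + (15w^2-105w+180)
  -2w^3+22w^2-80w+96 = (-(2/15)w+8/15)(15w^2-105w+180) + (0)
Last nonzero remainder: 15w^2-105w+180. Dividing through by 15 gives the monic gcd w^2-7w+12.
Then lcm(f, g) = f·g / gcd(f, g); expanding and making the result monic gives the answer.

w^5-18w^4+144w^3-625w^2+1416w-1296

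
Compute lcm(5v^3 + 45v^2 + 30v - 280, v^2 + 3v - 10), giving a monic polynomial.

v^4 + 14v^3 + 51v^2 - 26v - 280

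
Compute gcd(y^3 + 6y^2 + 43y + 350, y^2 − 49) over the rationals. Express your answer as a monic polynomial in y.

Euclidean algorithm in ℚ[y]:
  y^3 + 6y^2 + 43y + 350 = (y + 6)(y^2 − 49) + (92y + 644)
  y^2 − 49 = ((1/92)y − 7/92)(92y + 644) + (0)
Last nonzero remainder: 92y + 644. Dividing through by 92 gives the monic gcd y + 7.

y + 7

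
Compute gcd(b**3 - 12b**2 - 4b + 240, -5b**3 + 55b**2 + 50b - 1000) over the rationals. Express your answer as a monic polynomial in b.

b**2 - 6b - 40

Repeated division with remainder:
  b**3 - 12b**2 - 4b + 240 = (-1/5)(-5b**3 + 55b**2 + 50b - 1000) + (-b**2 + 6b + 40)
  -5b**3 + 55b**2 + 50b - 1000 = (5b - 25)(-b**2 + 6b + 40) + (0)
Last nonzero remainder: -b**2 + 6b + 40. Dividing through by -1 gives the monic gcd b**2 - 6b - 40.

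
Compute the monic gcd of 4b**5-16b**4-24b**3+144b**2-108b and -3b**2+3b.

Apply the Euclidean algorithm:
  4b**5-16b**4-24b**3+144b**2-108b = (-(4/3)b**3+4b**2+12b-36)(-3b**2+3b) + (0)
Last nonzero remainder: -3b**2+3b. Dividing through by -3 gives the monic gcd b**2-b.

b**2-b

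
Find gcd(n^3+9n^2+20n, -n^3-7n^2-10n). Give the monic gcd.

n^2+5n

By polynomial division,
  n^3+9n^2+20n = (-1)(-n^3-7n^2-10n) + (2n^2+10n)
  -n^3-7n^2-10n = (-(1/2)n-1)(2n^2+10n) + (0)
Last nonzero remainder: 2n^2+10n. Dividing through by 2 gives the monic gcd n^2+5n.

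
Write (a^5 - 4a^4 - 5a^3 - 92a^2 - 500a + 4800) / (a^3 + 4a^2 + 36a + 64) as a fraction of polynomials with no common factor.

Euclidean algorithm in ℚ[a]:
  a^5 - 4a^4 - 5a^3 - 92a^2 - 500a + 4800 = (a^2 - 8a - 9)(a^3 + 4a^2 + 36a + 64) + (168a^2 + 336a + 5376)
  a^3 + 4a^2 + 36a + 64 = ((1/168)a + 1/84)(168a^2 + 336a + 5376) + (0)
Last nonzero remainder: 168a^2 + 336a + 5376. Dividing through by 168 gives the monic gcd a^2 + 2a + 32.
Cancel a^2 + 2a + 32 from numerator and denominator to get the reduced form.

(a^3 - 6a^2 - 25a + 150)/(a + 2)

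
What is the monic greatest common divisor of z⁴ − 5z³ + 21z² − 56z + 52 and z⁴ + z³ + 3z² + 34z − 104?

Repeated division with remainder:
  z⁴ − 5z³ + 21z² − 56z + 52 = (z⁴ + z³ + 3z² + 34z − 104) + (−6z³ + 18z² − 90z + 156)
  z⁴ + z³ + 3z² + 34z − 104 = (−(1/6)z − 2/3)(−6z³ + 18z² − 90z + 156) + (0)
Last nonzero remainder: −6z³ + 18z² − 90z + 156. Dividing through by −6 gives the monic gcd z³ − 3z² + 15z − 26.

z³ − 3z² + 15z − 26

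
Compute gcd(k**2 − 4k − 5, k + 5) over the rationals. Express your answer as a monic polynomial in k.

Euclidean algorithm in ℚ[k]:
  k**2 − 4k − 5 = (k − 9)(k + 5) + (40)
  k + 5 = ((1/40)k + 1/8)(40) + (0)
The last nonzero remainder is the constant 40, so the polynomials are coprime and gcd = 1.

1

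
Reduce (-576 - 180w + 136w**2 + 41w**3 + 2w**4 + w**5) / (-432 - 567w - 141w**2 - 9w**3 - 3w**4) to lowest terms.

Repeated division with remainder:
  w**5 + 2w**4 + 41w**3 + 136w**2 - 180w - 576 = (-(1/3)w + 1/3)(-3w**4 - 9w**3 - 141w**2 - 567w - 432) + (-3w**3 - 6w**2 - 135w - 432)
  -3w**4 - 9w**3 - 141w**2 - 567w - 432 = (w + 1)(-3w**3 - 6w**2 - 135w - 432) + (0)
Last nonzero remainder: -3w**3 - 6w**2 - 135w - 432. Dividing through by -3 gives the monic gcd w**3 + 2w**2 + 45w + 144.
Cancel w**3 + 2w**2 + 45w + 144 from numerator and denominator to get the reduced form.

(4 - w**2)/(3 + 3w)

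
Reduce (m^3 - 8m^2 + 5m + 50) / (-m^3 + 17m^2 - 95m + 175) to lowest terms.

(-m - 2)/(m - 7)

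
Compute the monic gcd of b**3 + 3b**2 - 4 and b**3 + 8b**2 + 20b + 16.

Apply the Euclidean algorithm:
  b**3 + 3b**2 - 4 = (b**3 + 8b**2 + 20b + 16) + (-5b**2 - 20b - 20)
  b**3 + 8b**2 + 20b + 16 = (-(1/5)b - 4/5)(-5b**2 - 20b - 20) + (0)
Last nonzero remainder: -5b**2 - 20b - 20. Dividing through by -5 gives the monic gcd b**2 + 4b + 4.

b**2 + 4b + 4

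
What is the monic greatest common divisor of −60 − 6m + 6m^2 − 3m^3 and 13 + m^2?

Euclidean algorithm in ℚ[m]:
  −3m^3 + 6m^2 − 6m − 60 = (−3m + 6)(m^2 + 13) + (33m − 138)
  m^2 + 13 = ((1/33)m + 46/363)(33m − 138) + (3689/121)
  33m − 138 = ((3993/3689)m − 16698/3689)(3689/121) + (0)
The last nonzero remainder is the constant 3689/121, so the polynomials are coprime and gcd = 1.

1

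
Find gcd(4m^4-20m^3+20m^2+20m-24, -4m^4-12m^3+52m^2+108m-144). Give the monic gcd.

m^2-4m+3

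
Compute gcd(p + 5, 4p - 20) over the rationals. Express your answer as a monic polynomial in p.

1

Euclidean algorithm in ℚ[p]:
  p + 5 = (1/4)(4p - 20) + (10)
  4p - 20 = ((2/5)p - 2)(10) + (0)
The last nonzero remainder is the constant 10, so the polynomials are coprime and gcd = 1.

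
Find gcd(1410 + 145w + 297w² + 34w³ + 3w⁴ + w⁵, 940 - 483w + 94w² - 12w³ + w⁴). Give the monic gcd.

47 - 3w + w²

Repeated division with remainder:
  w⁵ + 3w⁴ + 34w³ + 297w² + 145w + 1410 = (w + 15)(w⁴ - 12w³ + 94w² - 483w + 940) + (120w³ - 630w² + 6450w - 12690)
  w⁴ - 12w³ + 94w² - 483w + 940 = ((1/120)w - 9/160)(120w³ - 630w² + 6450w - 12690) + ((77/16)w² - (231/16)w + 3619/16)
  120w³ - 630w² + 6450w - 12690 = ((1920/77)w - 4320/77)((77/16)w² - (231/16)w + 3619/16) + (0)
Last nonzero remainder: (77/16)w² - (231/16)w + 3619/16. Dividing through by 77/16 gives the monic gcd w² - 3w + 47.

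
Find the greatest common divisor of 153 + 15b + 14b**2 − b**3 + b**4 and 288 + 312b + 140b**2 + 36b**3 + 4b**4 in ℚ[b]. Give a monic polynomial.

9 + 3b + b**2

By polynomial division,
  b**4 − b**3 + 14b**2 + 15b + 153 = (1/4)(4b**4 + 36b**3 + 140b**2 + 312b + 288) + (−10b**3 − 21b**2 − 63b + 81)
  4b**4 + 36b**3 + 140b**2 + 312b + 288 = (−(2/5)b − 69/25)(−10b**3 − 21b**2 − 63b + 81) + ((1421/25)b**2 + (4263/25)b + 12789/25)
  −10b**3 − 21b**2 − 63b + 81 = (−(250/1421)b + 225/1421)((1421/25)b**2 + (4263/25)b + 12789/25) + (0)
Last nonzero remainder: (1421/25)b**2 + (4263/25)b + 12789/25. Dividing through by 1421/25 gives the monic gcd b**2 + 3b + 9.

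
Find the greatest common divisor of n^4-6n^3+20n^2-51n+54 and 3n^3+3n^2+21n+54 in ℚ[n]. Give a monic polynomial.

n^2-n+9

By polynomial division,
  n^4-6n^3+20n^2-51n+54 = ((1/3)n-7/3)(3n^3+3n^2+21n+54) + (20n^2-20n+180)
  3n^3+3n^2+21n+54 = ((3/20)n+3/10)(20n^2-20n+180) + (0)
Last nonzero remainder: 20n^2-20n+180. Dividing through by 20 gives the monic gcd n^2-n+9.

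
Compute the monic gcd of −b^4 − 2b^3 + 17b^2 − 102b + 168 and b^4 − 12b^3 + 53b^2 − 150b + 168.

b^3 − 5b^2 + 18b − 24

By polynomial division,
  −b^4 − 2b^3 + 17b^2 − 102b + 168 = (−1)(b^4 − 12b^3 + 53b^2 − 150b + 168) + (−14b^3 + 70b^2 − 252b + 336)
  b^4 − 12b^3 + 53b^2 − 150b + 168 = (−(1/14)b + 1/2)(−14b^3 + 70b^2 − 252b + 336) + (0)
Last nonzero remainder: −14b^3 + 70b^2 − 252b + 336. Dividing through by −14 gives the monic gcd b^3 − 5b^2 + 18b − 24.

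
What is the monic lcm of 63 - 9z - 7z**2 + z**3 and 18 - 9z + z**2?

By polynomial division,
  z**3 - 7z**2 - 9z + 63 = (z + 2)(z**2 - 9z + 18) + (-9z + 27)
  z**2 - 9z + 18 = (-(1/9)z + 2/3)(-9z + 27) + (0)
Last nonzero remainder: -9z + 27. Dividing through by -9 gives the monic gcd z - 3.
Then lcm(f, g) = f·g / gcd(f, g); expanding and making the result monic gives the answer.

-378 + 117z + 33z**2 - 13z**3 + z**4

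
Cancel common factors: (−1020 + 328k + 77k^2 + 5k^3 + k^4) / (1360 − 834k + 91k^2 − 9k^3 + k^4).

By polynomial division,
  k^4 + 5k^3 + 77k^2 + 328k − 1020 = (k^4 − 9k^3 + 91k^2 − 834k + 1360) + (14k^3 − 14k^2 + 1162k − 2380)
  k^4 − 9k^3 + 91k^2 − 834k + 1360 = ((1/14)k − 4/7)(14k^3 − 14k^2 + 1162k − 2380) + (0)
Last nonzero remainder: 14k^3 − 14k^2 + 1162k − 2380. Dividing through by 14 gives the monic gcd k^3 − k^2 + 83k − 170.
Cancel k^3 − k^2 + 83k − 170 from numerator and denominator to get the reduced form.

(6 + k)/(−8 + k)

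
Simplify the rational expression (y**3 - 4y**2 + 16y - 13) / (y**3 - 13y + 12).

(y**2 - 3y + 13)/(y**2 + y - 12)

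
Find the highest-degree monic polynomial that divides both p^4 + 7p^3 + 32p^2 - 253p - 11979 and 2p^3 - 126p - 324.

Repeated division with remainder:
  p^4 + 7p^3 + 32p^2 - 253p - 11979 = ((1/2)p + 7/2)(2p^3 - 126p - 324) + (95p^2 + 350p - 10845)
  2p^3 - 126p - 324 = ((2/95)p - 28/361)(95p^2 + 350p - 10845) + ((46736/361)p - 420624/361)
  95p^2 + 350p - 10845 = ((34295/46736)p + 435005/46736)((46736/361)p - 420624/361) + (0)
Last nonzero remainder: (46736/361)p - 420624/361. Dividing through by 46736/361 gives the monic gcd p - 9.

p - 9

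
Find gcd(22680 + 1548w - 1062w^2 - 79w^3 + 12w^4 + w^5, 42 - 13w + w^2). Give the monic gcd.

Euclidean algorithm in ℚ[w]:
  w^5 + 12w^4 - 79w^3 - 1062w^2 + 1548w + 22680 = (w^3 + 25w^2 + 204w + 540)(w^2 - 13w + 42) + (0)
The last nonzero remainder w^2 - 13w + 42 is already monic.

42 - 13w + w^2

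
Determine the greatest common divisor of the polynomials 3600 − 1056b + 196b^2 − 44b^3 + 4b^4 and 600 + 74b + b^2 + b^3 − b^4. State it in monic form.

By polynomial division,
  4b^4 − 44b^3 + 196b^2 − 1056b + 3600 = (−4)(−b^4 + b^3 + b^2 + 74b + 600) + (−40b^3 + 200b^2 − 760b + 6000)
  −b^4 + b^3 + b^2 + 74b + 600 = ((1/40)b + 1/10)(−40b^3 + 200b^2 − 760b + 6000) + (0)
Last nonzero remainder: −40b^3 + 200b^2 − 760b + 6000. Dividing through by −40 gives the monic gcd b^3 − 5b^2 + 19b − 150.

−150 + 19b − 5b^2 + b^3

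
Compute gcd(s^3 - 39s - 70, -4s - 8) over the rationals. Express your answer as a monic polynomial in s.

s + 2

Apply the Euclidean algorithm:
  s^3 - 39s - 70 = (-(1/4)s^2 + (1/2)s + 35/4)(-4s - 8) + (0)
Last nonzero remainder: -4s - 8. Dividing through by -4 gives the monic gcd s + 2.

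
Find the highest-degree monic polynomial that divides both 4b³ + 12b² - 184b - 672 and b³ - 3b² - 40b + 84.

b² - b - 42

Euclidean algorithm in ℚ[b]:
  4b³ + 12b² - 184b - 672 = (4)(b³ - 3b² - 40b + 84) + (24b² - 24b - 1008)
  b³ - 3b² - 40b + 84 = ((1/24)b - 1/12)(24b² - 24b - 1008) + (0)
Last nonzero remainder: 24b² - 24b - 1008. Dividing through by 24 gives the monic gcd b² - b - 42.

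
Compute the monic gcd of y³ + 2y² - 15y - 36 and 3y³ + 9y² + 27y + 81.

Repeated division with remainder:
  y³ + 2y² - 15y - 36 = (1/3)(3y³ + 9y² + 27y + 81) + (-y² - 24y - 63)
  3y³ + 9y² + 27y + 81 = (-3y + 63)(-y² - 24y - 63) + (1350y + 4050)
  -y² - 24y - 63 = (-(1/1350)y - 7/450)(1350y + 4050) + (0)
Last nonzero remainder: 1350y + 4050. Dividing through by 1350 gives the monic gcd y + 3.

y + 3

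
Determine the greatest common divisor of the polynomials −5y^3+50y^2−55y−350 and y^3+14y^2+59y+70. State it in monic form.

y+2

Euclidean algorithm in ℚ[y]:
  −5y^3+50y^2−55y−350 = (−5)(y^3+14y^2+59y+70) + (120y^2+240y)
  y^3+14y^2+59y+70 = ((1/120)y+1/10)(120y^2+240y) + (35y+70)
  120y^2+240y = ((24/7)y)(35y+70) + (0)
Last nonzero remainder: 35y+70. Dividing through by 35 gives the monic gcd y+2.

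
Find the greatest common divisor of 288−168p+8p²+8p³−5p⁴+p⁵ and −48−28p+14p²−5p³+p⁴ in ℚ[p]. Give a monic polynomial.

−48+20p−6p²+p³

Euclidean algorithm in ℚ[p]:
  p⁵−5p⁴+8p³+8p²−168p+288 = (p)(p⁴−5p³+14p²−28p−48) + (−6p³+36p²−120p+288)
  p⁴−5p³+14p²−28p−48 = (−(1/6)p−1/6)(−6p³+36p²−120p+288) + (0)
Last nonzero remainder: −6p³+36p²−120p+288. Dividing through by −6 gives the monic gcd p³−6p²+20p−48.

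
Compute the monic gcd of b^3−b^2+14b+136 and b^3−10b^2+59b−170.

b^2−5b+34

By polynomial division,
  b^3−b^2+14b+136 = (b^3−10b^2+59b−170) + (9b^2−45b+306)
  b^3−10b^2+59b−170 = ((1/9)b−5/9)(9b^2−45b+306) + (0)
Last nonzero remainder: 9b^2−45b+306. Dividing through by 9 gives the monic gcd b^2−5b+34.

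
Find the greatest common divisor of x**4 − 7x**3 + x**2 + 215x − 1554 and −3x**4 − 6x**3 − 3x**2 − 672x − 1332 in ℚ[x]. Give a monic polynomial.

x**3 + x + 222

Euclidean algorithm in ℚ[x]:
  x**4 − 7x**3 + x**2 + 215x − 1554 = (−1/3)(−3x**4 − 6x**3 − 3x**2 − 672x − 1332) + (−9x**3 − 9x − 1998)
  −3x**4 − 6x**3 − 3x**2 − 672x − 1332 = ((1/3)x + 2/3)(−9x**3 − 9x − 1998) + (0)
Last nonzero remainder: −9x**3 − 9x − 1998. Dividing through by −9 gives the monic gcd x**3 + x + 222.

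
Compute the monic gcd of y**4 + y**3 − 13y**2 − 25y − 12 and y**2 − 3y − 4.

y**2 − 3y − 4

By polynomial division,
  y**4 + y**3 − 13y**2 − 25y − 12 = (y**2 + 4y + 3)(y**2 − 3y − 4) + (0)
The last nonzero remainder y**2 − 3y − 4 is already monic.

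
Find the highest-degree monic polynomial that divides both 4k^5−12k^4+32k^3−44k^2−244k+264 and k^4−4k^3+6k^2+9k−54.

k^2−k−6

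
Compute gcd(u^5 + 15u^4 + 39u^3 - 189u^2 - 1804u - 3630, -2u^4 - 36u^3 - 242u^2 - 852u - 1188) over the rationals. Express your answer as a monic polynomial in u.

u^3 + 9u^2 + 40u + 66

Repeated division with remainder:
  u^5 + 15u^4 + 39u^3 - 189u^2 - 1804u - 3630 = (-(1/2)u + 3/2)(-2u^4 - 36u^3 - 242u^2 - 852u - 1188) + (-28u^3 - 252u^2 - 1120u - 1848)
  -2u^4 - 36u^3 - 242u^2 - 852u - 1188 = ((1/14)u + 9/14)(-28u^3 - 252u^2 - 1120u - 1848) + (0)
Last nonzero remainder: -28u^3 - 252u^2 - 1120u - 1848. Dividing through by -28 gives the monic gcd u^3 + 9u^2 + 40u + 66.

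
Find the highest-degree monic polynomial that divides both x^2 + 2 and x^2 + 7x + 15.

1

Euclidean algorithm in ℚ[x]:
  x^2 + 2 = (x^2 + 7x + 15) + (-7x - 13)
  x^2 + 7x + 15 = (-(1/7)x - 36/49)(-7x - 13) + (267/49)
  -7x - 13 = (-(343/267)x - 637/267)(267/49) + (0)
The last nonzero remainder is the constant 267/49, so the polynomials are coprime and gcd = 1.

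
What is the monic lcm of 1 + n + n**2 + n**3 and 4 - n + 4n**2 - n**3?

-4 - 3n - 3n**2 - 3n**3 + n**4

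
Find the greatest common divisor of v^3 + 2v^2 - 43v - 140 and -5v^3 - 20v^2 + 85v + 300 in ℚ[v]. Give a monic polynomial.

v + 5

Apply the Euclidean algorithm:
  v^3 + 2v^2 - 43v - 140 = (-1/5)(-5v^3 - 20v^2 + 85v + 300) + (-2v^2 - 26v - 80)
  -5v^3 - 20v^2 + 85v + 300 = ((5/2)v - 45/2)(-2v^2 - 26v - 80) + (-300v - 1500)
  -2v^2 - 26v - 80 = ((1/150)v + 4/75)(-300v - 1500) + (0)
Last nonzero remainder: -300v - 1500. Dividing through by -300 gives the monic gcd v + 5.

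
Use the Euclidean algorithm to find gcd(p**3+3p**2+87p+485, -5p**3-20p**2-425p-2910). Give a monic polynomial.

p**2-2p+97

Apply the Euclidean algorithm:
  p**3+3p**2+87p+485 = (-1/5)(-5p**3-20p**2-425p-2910) + (-p**2+2p-97)
  -5p**3-20p**2-425p-2910 = (5p+30)(-p**2+2p-97) + (0)
Last nonzero remainder: -p**2+2p-97. Dividing through by -1 gives the monic gcd p**2-2p+97.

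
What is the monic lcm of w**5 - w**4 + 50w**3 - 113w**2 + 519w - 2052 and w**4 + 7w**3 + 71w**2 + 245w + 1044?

w**7 + 5w**6 + 73w**5 + 158w**4 + 1291w**3 - 2215w**2 + 2739w - 59508

Apply the Euclidean algorithm:
  w**5 - w**4 + 50w**3 - 113w**2 + 519w - 2052 = (w - 8)(w**4 + 7w**3 + 71w**2 + 245w + 1044) + (35w**3 + 210w**2 + 1435w + 6300)
  w**4 + 7w**3 + 71w**2 + 245w + 1044 = ((1/35)w + 1/35)(35w**3 + 210w**2 + 1435w + 6300) + (24w**2 + 24w + 864)
  35w**3 + 210w**2 + 1435w + 6300 = ((35/24)w + 175/24)(24w**2 + 24w + 864) + (0)
Last nonzero remainder: 24w**2 + 24w + 864. Dividing through by 24 gives the monic gcd w**2 + w + 36.
Then lcm(f, g) = f·g / gcd(f, g); expanding and making the result monic gives the answer.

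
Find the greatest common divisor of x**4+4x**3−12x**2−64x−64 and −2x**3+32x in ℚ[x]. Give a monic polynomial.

x**2−16

Repeated division with remainder:
  x**4+4x**3−12x**2−64x−64 = (−(1/2)x−2)(−2x**3+32x) + (4x**2−64)
  −2x**3+32x = (−(1/2)x)(4x**2−64) + (0)
Last nonzero remainder: 4x**2−64. Dividing through by 4 gives the monic gcd x**2−16.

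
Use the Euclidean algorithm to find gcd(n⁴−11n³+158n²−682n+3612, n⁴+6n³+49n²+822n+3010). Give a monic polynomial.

Repeated division with remainder:
  n⁴−11n³+158n²−682n+3612 = (n⁴+6n³+49n²+822n+3010) + (−17n³+109n²−1504n+602)
  n⁴+6n³+49n²+822n+3010 = (−(1/17)n−211/289)(−17n³+109n²−1504n+602) + ((11592/289)n²−(69552/289)n+996912/289)
  −17n³+109n²−1504n+602 = (−(4913/11592)n+289/1656)((11592/289)n²−(69552/289)n+996912/289) + (0)
Last nonzero remainder: (11592/289)n²−(69552/289)n+996912/289. Dividing through by 11592/289 gives the monic gcd n²−6n+86.

n²−6n+86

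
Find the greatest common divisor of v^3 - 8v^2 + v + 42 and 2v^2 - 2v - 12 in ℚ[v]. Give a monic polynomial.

v^2 - v - 6

Repeated division with remainder:
  v^3 - 8v^2 + v + 42 = ((1/2)v - 7/2)(2v^2 - 2v - 12) + (0)
Last nonzero remainder: 2v^2 - 2v - 12. Dividing through by 2 gives the monic gcd v^2 - v - 6.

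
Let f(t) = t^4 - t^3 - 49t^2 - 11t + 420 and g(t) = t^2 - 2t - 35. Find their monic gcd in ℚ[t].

Repeated division with remainder:
  t^4 - t^3 - 49t^2 - 11t + 420 = (t^2 + t - 12)(t^2 - 2t - 35) + (0)
The last nonzero remainder t^2 - 2t - 35 is already monic.

t^2 - 2t - 35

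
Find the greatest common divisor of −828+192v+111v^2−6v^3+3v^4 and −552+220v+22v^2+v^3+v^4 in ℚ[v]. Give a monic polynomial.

−92+52v−5v^2+v^3

Euclidean algorithm in ℚ[v]:
  3v^4−6v^3+111v^2+192v−828 = (3)(v^4+v^3+22v^2+220v−552) + (−9v^3+45v^2−468v+828)
  v^4+v^3+22v^2+220v−552 = (−(1/9)v−2/3)(−9v^3+45v^2−468v+828) + (0)
Last nonzero remainder: −9v^3+45v^2−468v+828. Dividing through by −9 gives the monic gcd v^3−5v^2+52v−92.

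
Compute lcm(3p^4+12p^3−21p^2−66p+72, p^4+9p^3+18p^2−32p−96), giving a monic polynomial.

p^5+8p^4+9p^3−50p^2−64p+96

Apply the Euclidean algorithm:
  3p^4+12p^3−21p^2−66p+72 = (3)(p^4+9p^3+18p^2−32p−96) + (−15p^3−75p^2+30p+360)
  p^4+9p^3+18p^2−32p−96 = (−(1/15)p−4/15)(−15p^3−75p^2+30p+360) + (0)
Last nonzero remainder: −15p^3−75p^2+30p+360. Dividing through by −15 gives the monic gcd p^3+5p^2−2p−24.
Then lcm(f, g) = f·g / gcd(f, g); expanding and making the result monic gives the answer.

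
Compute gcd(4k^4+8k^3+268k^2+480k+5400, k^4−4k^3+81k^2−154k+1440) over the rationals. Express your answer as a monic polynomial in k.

k^2−2k+45

Apply the Euclidean algorithm:
  4k^4+8k^3+268k^2+480k+5400 = (4)(k^4−4k^3+81k^2−154k+1440) + (24k^3−56k^2+1096k−360)
  k^4−4k^3+81k^2−154k+1440 = ((1/24)k−5/72)(24k^3−56k^2+1096k−360) + ((283/9)k^2−(566/9)k+1415)
  24k^3−56k^2+1096k−360 = ((216/283)k−72/283)((283/9)k^2−(566/9)k+1415) + (0)
Last nonzero remainder: (283/9)k^2−(566/9)k+1415. Dividing through by 283/9 gives the monic gcd k^2−2k+45.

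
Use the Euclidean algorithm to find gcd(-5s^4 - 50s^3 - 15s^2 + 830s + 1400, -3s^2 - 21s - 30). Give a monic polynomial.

s^2 + 7s + 10

Apply the Euclidean algorithm:
  -5s^4 - 50s^3 - 15s^2 + 830s + 1400 = ((5/3)s^2 + 5s - 140/3)(-3s^2 - 21s - 30) + (0)
Last nonzero remainder: -3s^2 - 21s - 30. Dividing through by -3 gives the monic gcd s^2 + 7s + 10.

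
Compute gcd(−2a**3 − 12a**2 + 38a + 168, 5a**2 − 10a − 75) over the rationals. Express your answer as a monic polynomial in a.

a + 3

Apply the Euclidean algorithm:
  −2a**3 − 12a**2 + 38a + 168 = (−(2/5)a − 16/5)(5a**2 − 10a − 75) + (−24a − 72)
  5a**2 − 10a − 75 = (−(5/24)a + 25/24)(−24a − 72) + (0)
Last nonzero remainder: −24a − 72. Dividing through by −24 gives the monic gcd a + 3.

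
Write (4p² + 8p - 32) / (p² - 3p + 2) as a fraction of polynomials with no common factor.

(4p + 16)/(p - 1)

By polynomial division,
  4p² + 8p - 32 = (4)(p² - 3p + 2) + (20p - 40)
  p² - 3p + 2 = ((1/20)p - 1/20)(20p - 40) + (0)
Last nonzero remainder: 20p - 40. Dividing through by 20 gives the monic gcd p - 2.
Cancel p - 2 from numerator and denominator to get the reduced form.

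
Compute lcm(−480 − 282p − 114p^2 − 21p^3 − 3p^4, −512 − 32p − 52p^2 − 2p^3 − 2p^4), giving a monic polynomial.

Euclidean algorithm in ℚ[p]:
  −3p^4 − 21p^3 − 114p^2 − 282p − 480 = (3/2)(−2p^4 − 2p^3 − 52p^2 − 32p − 512) + (−18p^3 − 36p^2 − 234p + 288)
  −2p^4 − 2p^3 − 52p^2 − 32p − 512 = ((1/9)p − 1/9)(−18p^3 − 36p^2 − 234p + 288) + (−30p^2 − 90p − 480)
  −18p^3 − 36p^2 − 234p + 288 = ((3/5)p − 3/5)(−30p^2 − 90p − 480) + (0)
Last nonzero remainder: −30p^2 − 90p − 480. Dividing through by −30 gives the monic gcd p^2 + 3p + 16.
Then lcm(f, g) = f·g / gcd(f, g); expanding and making the result monic gives the answer.

2560 + 1184p + 580p^2 + 130p^3 + 40p^4 + 5p^5 + p^6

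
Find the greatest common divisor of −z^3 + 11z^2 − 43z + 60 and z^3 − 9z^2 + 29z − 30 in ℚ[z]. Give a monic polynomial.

Euclidean algorithm in ℚ[z]:
  −z^3 + 11z^2 − 43z + 60 = (−1)(z^3 − 9z^2 + 29z − 30) + (2z^2 − 14z + 30)
  z^3 − 9z^2 + 29z − 30 = ((1/2)z − 1)(2z^2 − 14z + 30) + (0)
Last nonzero remainder: 2z^2 − 14z + 30. Dividing through by 2 gives the monic gcd z^2 − 7z + 15.

z^2 − 7z + 15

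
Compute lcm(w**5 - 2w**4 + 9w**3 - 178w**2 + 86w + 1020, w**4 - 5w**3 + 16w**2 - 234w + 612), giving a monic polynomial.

w**6 - 8w**5 + 21w**4 - 232w**3 + 1154w**2 + 504w - 6120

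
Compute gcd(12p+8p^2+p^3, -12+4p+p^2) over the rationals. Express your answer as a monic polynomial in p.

6+p

Apply the Euclidean algorithm:
  p^3+8p^2+12p = (p+4)(p^2+4p-12) + (8p+48)
  p^2+4p-12 = ((1/8)p-1/4)(8p+48) + (0)
Last nonzero remainder: 8p+48. Dividing through by 8 gives the monic gcd p+6.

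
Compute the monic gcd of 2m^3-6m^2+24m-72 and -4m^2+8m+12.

Euclidean algorithm in ℚ[m]:
  2m^3-6m^2+24m-72 = (-(1/2)m+1/2)(-4m^2+8m+12) + (26m-78)
  -4m^2+8m+12 = (-(2/13)m-2/13)(26m-78) + (0)
Last nonzero remainder: 26m-78. Dividing through by 26 gives the monic gcd m-3.

m-3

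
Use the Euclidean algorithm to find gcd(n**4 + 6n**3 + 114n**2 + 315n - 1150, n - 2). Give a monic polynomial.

n - 2

By polynomial division,
  n**4 + 6n**3 + 114n**2 + 315n - 1150 = (n**3 + 8n**2 + 130n + 575)(n - 2) + (0)
The last nonzero remainder n - 2 is already monic.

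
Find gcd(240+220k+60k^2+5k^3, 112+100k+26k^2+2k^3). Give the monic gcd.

8+6k+k^2

Repeated division with remainder:
  5k^3+60k^2+220k+240 = (5/2)(2k^3+26k^2+100k+112) + (-5k^2-30k-40)
  2k^3+26k^2+100k+112 = (-(2/5)k-14/5)(-5k^2-30k-40) + (0)
Last nonzero remainder: -5k^2-30k-40. Dividing through by -5 gives the monic gcd k^2+6k+8.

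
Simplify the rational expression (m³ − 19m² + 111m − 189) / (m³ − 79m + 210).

(m − 9)/(m + 10)

Apply the Euclidean algorithm:
  m³ − 19m² + 111m − 189 = (m³ − 79m + 210) + (−19m² + 190m − 399)
  m³ − 79m + 210 = (−(1/19)m − 10/19)(−19m² + 190m − 399) + (0)
Last nonzero remainder: −19m² + 190m − 399. Dividing through by −19 gives the monic gcd m² − 10m + 21.
Cancel m² − 10m + 21 from numerator and denominator to get the reduced form.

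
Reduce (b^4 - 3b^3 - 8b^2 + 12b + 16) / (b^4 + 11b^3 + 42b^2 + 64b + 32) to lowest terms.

(b^2 - 6b + 8)/(b^2 + 8b + 16)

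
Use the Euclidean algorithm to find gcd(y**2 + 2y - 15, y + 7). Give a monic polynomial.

1

Apply the Euclidean algorithm:
  y**2 + 2y - 15 = (y - 5)(y + 7) + (20)
  y + 7 = ((1/20)y + 7/20)(20) + (0)
The last nonzero remainder is the constant 20, so the polynomials are coprime and gcd = 1.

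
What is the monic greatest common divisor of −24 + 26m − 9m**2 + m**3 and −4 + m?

−4 + m

Apply the Euclidean algorithm:
  m**3 − 9m**2 + 26m − 24 = (m**2 − 5m + 6)(m − 4) + (0)
The last nonzero remainder m − 4 is already monic.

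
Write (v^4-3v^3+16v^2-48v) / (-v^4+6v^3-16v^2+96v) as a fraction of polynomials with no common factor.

Euclidean algorithm in ℚ[v]:
  v^4-3v^3+16v^2-48v = (-1)(-v^4+6v^3-16v^2+96v) + (3v^3+48v)
  -v^4+6v^3-16v^2+96v = (-(1/3)v+2)(3v^3+48v) + (0)
Last nonzero remainder: 3v^3+48v. Dividing through by 3 gives the monic gcd v^3+16v.
Cancel v^3+16v from numerator and denominator to get the reduced form.

(-v+3)/(v-6)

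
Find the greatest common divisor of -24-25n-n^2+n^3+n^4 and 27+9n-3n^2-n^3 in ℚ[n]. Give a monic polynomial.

-3+n

Euclidean algorithm in ℚ[n]:
  n^4+n^3-n^2-25n-24 = (-n+2)(-n^3-3n^2+9n+27) + (14n^2-16n-78)
  -n^3-3n^2+9n+27 = (-(1/14)n-29/98)(14n^2-16n-78) + (-(64/49)n+192/49)
  14n^2-16n-78 = (-(343/32)n-637/32)(-(64/49)n+192/49) + (0)
Last nonzero remainder: -(64/49)n+192/49. Dividing through by -64/49 gives the monic gcd n-3.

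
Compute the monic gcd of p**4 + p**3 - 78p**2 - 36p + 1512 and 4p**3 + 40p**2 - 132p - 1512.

p**2 + p - 42

Repeated division with remainder:
  p**4 + p**3 - 78p**2 - 36p + 1512 = ((1/4)p - 9/4)(4p**3 + 40p**2 - 132p - 1512) + (45p**2 + 45p - 1890)
  4p**3 + 40p**2 - 132p - 1512 = ((4/45)p + 4/5)(45p**2 + 45p - 1890) + (0)
Last nonzero remainder: 45p**2 + 45p - 1890. Dividing through by 45 gives the monic gcd p**2 + p - 42.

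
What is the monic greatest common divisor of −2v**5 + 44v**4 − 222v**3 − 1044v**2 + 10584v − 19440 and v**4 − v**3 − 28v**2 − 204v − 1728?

v**2 − 3v − 54

Repeated division with remainder:
  −2v**5 + 44v**4 − 222v**3 − 1044v**2 + 10584v − 19440 = (−2v + 42)(v**4 − v**3 − 28v**2 − 204v − 1728) + (−236v**3 − 276v**2 + 15696v + 53136)
  v**4 − v**3 − 28v**2 − 204v − 1728 = (−(1/236)v + 32/3481)(−236v**3 − 276v**2 + 15696v + 53136) + ((142880/3481)v**2 − (428640/3481)v − 7715520/3481)
  −236v**3 − 276v**2 + 15696v + 53136 = (−(205379/35720)v − 428163/17860)((142880/3481)v**2 − (428640/3481)v − 7715520/3481) + (0)
Last nonzero remainder: (142880/3481)v**2 − (428640/3481)v − 7715520/3481. Dividing through by 142880/3481 gives the monic gcd v**2 − 3v − 54.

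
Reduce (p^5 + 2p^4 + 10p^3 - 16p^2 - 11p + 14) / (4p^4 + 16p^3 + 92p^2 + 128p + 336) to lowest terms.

Euclidean algorithm in ℚ[p]:
  p^5 + 2p^4 + 10p^3 - 16p^2 - 11p + 14 = ((1/4)p - 1/2)(4p^4 + 16p^3 + 92p^2 + 128p + 336) + (-5p^3 - 2p^2 - 31p + 182)
  4p^4 + 16p^3 + 92p^2 + 128p + 336 = (-(4/5)p - 72/25)(-5p^3 - 2p^2 - 31p + 182) + ((1536/25)p^2 + (4608/25)p + 21504/25)
  -5p^3 - 2p^2 - 31p + 182 = (-(125/1536)p + 325/1536)((1536/25)p^2 + (4608/25)p + 21504/25) + (0)
Last nonzero remainder: (1536/25)p^2 + (4608/25)p + 21504/25. Dividing through by 1536/25 gives the monic gcd p^2 + 3p + 14.
Cancel p^2 + 3p + 14 from numerator and denominator to get the reduced form.

(p^3 - p^2 - p + 1)/(4p^2 + 4p + 24)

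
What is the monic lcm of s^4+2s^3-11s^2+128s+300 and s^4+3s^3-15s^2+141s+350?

s^5+9s^4+3s^3+51s^2+1196s+2100

By polynomial division,
  s^4+2s^3-11s^2+128s+300 = (s^4+3s^3-15s^2+141s+350) + (-s^3+4s^2-13s-50)
  s^4+3s^3-15s^2+141s+350 = (-s-7)(-s^3+4s^2-13s-50) + (0)
Last nonzero remainder: -s^3+4s^2-13s-50. Dividing through by -1 gives the monic gcd s^3-4s^2+13s+50.
Then lcm(f, g) = f·g / gcd(f, g); expanding and making the result monic gives the answer.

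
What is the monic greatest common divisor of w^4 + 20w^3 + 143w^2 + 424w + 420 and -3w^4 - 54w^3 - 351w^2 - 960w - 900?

w^3 + 13w^2 + 52w + 60

Apply the Euclidean algorithm:
  w^4 + 20w^3 + 143w^2 + 424w + 420 = (-1/3)(-3w^4 - 54w^3 - 351w^2 - 960w - 900) + (2w^3 + 26w^2 + 104w + 120)
  -3w^4 - 54w^3 - 351w^2 - 960w - 900 = (-(3/2)w - 15/2)(2w^3 + 26w^2 + 104w + 120) + (0)
Last nonzero remainder: 2w^3 + 26w^2 + 104w + 120. Dividing through by 2 gives the monic gcd w^3 + 13w^2 + 52w + 60.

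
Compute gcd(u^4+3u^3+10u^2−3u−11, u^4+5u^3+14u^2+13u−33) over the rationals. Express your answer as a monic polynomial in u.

Apply the Euclidean algorithm:
  u^4+3u^3+10u^2−3u−11 = (u^4+5u^3+14u^2+13u−33) + (−2u^3−4u^2−16u+22)
  u^4+5u^3+14u^2+13u−33 = (−(1/2)u−3/2)(−2u^3−4u^2−16u+22) + (0)
Last nonzero remainder: −2u^3−4u^2−16u+22. Dividing through by −2 gives the monic gcd u^3+2u^2+8u−11.

u^3+2u^2+8u−11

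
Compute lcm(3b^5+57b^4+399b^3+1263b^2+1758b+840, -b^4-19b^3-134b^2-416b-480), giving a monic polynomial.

b^7+29b^6+347b^5+2207b^4+7988b^3+16244b^2+16864b+6720

Repeated division with remainder:
  3b^5+57b^4+399b^3+1263b^2+1758b+840 = (-3b)(-b^4-19b^3-134b^2-416b-480) + (-3b^3+15b^2+318b+840)
  -b^4-19b^3-134b^2-416b-480 = ((1/3)b+8)(-3b^3+15b^2+318b+840) + (-360b^2-3240b-7200)
  -3b^3+15b^2+318b+840 = ((1/120)b-7/60)(-360b^2-3240b-7200) + (0)
Last nonzero remainder: -360b^2-3240b-7200. Dividing through by -360 gives the monic gcd b^2+9b+20.
Then lcm(f, g) = f·g / gcd(f, g); expanding and making the result monic gives the answer.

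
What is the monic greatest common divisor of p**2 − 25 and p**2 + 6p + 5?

p + 5

Euclidean algorithm in ℚ[p]:
  p**2 − 25 = (p**2 + 6p + 5) + (−6p − 30)
  p**2 + 6p + 5 = (−(1/6)p − 1/6)(−6p − 30) + (0)
Last nonzero remainder: −6p − 30. Dividing through by −6 gives the monic gcd p + 5.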